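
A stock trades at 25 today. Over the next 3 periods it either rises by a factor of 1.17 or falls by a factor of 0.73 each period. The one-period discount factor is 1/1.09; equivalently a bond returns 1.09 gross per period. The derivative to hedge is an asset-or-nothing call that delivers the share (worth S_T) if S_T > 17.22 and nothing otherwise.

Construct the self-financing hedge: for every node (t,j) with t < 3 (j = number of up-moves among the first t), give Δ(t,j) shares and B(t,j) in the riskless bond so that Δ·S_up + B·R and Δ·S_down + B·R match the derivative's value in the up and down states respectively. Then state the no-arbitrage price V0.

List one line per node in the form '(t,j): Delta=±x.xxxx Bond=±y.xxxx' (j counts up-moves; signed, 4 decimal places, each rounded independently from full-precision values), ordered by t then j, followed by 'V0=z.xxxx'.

(0,0): Delta=1.3400 Bond=-9.5223
(1,0): Delta=2.3353 Bond=-28.5431
(1,1): Delta=1.2020 Bond=-6.3429
(2,0): Delta=0.0000 Bond=0.0000
(2,1): Delta=2.6591 Bond=-38.0258
(2,2): Delta=1.0000 Bond=0.0000
V0=23.9782

Under the risk-neutral measure, an up-move has probability p* = (R−d)/(u−d) = 0.8182 and values discount at R = 1.09.
Terminal values V(3,·): V(3,0)=0.0000, V(3,1)=0.0000, V(3,2)=24.9824, V(3,3)=40.0403
Node (2,0) S=13.3225: V=(p*·0.0000+(1−p*)·0.0000)/1.09=0.0000; Δ=(0.0000−0.0000)/(15.5873−9.7254)=0.0000; B=V−Δ·S=0.0000
Node (2,1) S=21.3525: V=(p*·24.9824+(1−p*)·0.0000)/1.09=18.7524; Δ=(24.9824−0.0000)/(24.9824−15.5873)=2.6591; B=V−Δ·S=-38.0258
Node (2,2) S=34.2225: V=(p*·40.0403+(1−p*)·24.9824)/1.09=34.2225; Δ=(40.0403−24.9824)/(40.0403−24.9824)=1.0000; B=V−Δ·S=0.0000
Node (1,0) S=18.2500: V=(p*·18.7524+(1−p*)·0.0000)/1.09=14.0761; Δ=(18.7524−0.0000)/(21.3525−13.3225)=2.3353; B=V−Δ·S=-28.5431
Node (1,1) S=29.2500: V=(p*·34.2225+(1−p*)·18.7524)/1.09=28.8163; Δ=(34.2225−18.7524)/(34.2225−21.3525)=1.2020; B=V−Δ·S=-6.3429
Node (0,0) S=25.0000: V=(p*·28.8163+(1−p*)·14.0761)/1.09=23.9782; Δ=(28.8163−14.0761)/(29.2500−18.2500)=1.3400; B=V−Δ·S=-9.5223
Root portfolio cost Δ·25+B reproduces V0=23.9782.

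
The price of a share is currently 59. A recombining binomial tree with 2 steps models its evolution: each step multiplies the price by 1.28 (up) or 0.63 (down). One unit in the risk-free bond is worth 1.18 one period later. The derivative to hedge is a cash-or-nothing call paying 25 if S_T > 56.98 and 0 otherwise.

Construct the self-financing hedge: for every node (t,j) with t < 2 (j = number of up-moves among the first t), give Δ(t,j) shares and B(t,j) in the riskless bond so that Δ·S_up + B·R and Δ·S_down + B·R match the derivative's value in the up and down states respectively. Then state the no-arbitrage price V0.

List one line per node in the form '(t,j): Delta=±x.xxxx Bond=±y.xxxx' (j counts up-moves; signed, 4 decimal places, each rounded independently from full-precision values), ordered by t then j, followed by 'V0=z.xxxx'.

No-arbitrage ⇒ martingale measure with p* = (R−d)/(u−d) = 0.8462.
At expiry t=2: V(2,0)=0.0000, V(2,1)=0.0000, V(2,2)=25.0000
  t=1,j=0: stock 37.1700 → up 47.5776 (V=0.0000), down 23.4171 (V=0.0000). Price 0.0000; hedge Δ=0.0000, bond B=0.0000.
  t=1,j=1: stock 75.5200 → up 96.6656 (V=25.0000), down 47.5776 (V=0.0000). Price 17.9270; hedge Δ=0.5093, bond B=-20.5346.
  t=0,j=0: stock 59.0000 → up 75.5200 (V=17.9270), down 37.1700 (V=0.0000). Price 12.8551; hedge Δ=0.4675, bond B=-14.7249.
Self-financing check: at every node Δ·S+B equals the discounted successor values.

(0,0): Delta=0.4675 Bond=-14.7249
(1,0): Delta=0.0000 Bond=0.0000
(1,1): Delta=0.5093 Bond=-20.5346
V0=12.8551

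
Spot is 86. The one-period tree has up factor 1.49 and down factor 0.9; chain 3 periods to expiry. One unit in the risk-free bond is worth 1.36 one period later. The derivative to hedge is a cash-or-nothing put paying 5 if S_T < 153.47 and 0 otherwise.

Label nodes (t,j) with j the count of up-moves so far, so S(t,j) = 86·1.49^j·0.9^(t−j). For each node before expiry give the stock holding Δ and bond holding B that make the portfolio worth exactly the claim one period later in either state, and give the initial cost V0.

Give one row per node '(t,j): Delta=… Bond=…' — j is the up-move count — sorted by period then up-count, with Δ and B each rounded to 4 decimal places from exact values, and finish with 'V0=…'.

Risk-neutral probability p* = (R−d)/(u−d) = (1.36−0.9)/(1.49−0.9) = 0.7797.
At expiry t=3: V(3,0)=5.0000, V(3,1)=5.0000, V(3,2)=0.0000, V(3,3)=0.0000
  t=2,j=0: stock 69.6600 → up 103.7934 (V=5.0000), down 62.6940 (V=5.0000). Price 3.6765; hedge Δ=0.0000, bond B=3.6765.
  t=2,j=1: stock 115.3260 → up 171.8357 (V=0.0000), down 103.7934 (V=5.0000). Price 0.8101; hedge Δ=-0.0735, bond B=9.2846.
  t=2,j=2: stock 190.9286 → up 284.4836 (V=0.0000), down 171.8357 (V=0.0000). Price 0.0000; hedge Δ=0.0000, bond B=0.0000.
  t=1,j=0: stock 77.4000 → up 115.3260 (V=0.8101), down 69.6600 (V=3.6765). Price 1.0600; hedge Δ=-0.0628, bond B=5.9183.
  t=1,j=1: stock 128.1400 → up 190.9286 (V=0.0000), down 115.3260 (V=0.8101). Price 0.1312; hedge Δ=-0.0107, bond B=1.5042.
  t=0,j=0: stock 86.0000 → up 128.1400 (V=0.1312), down 77.4000 (V=1.0600). Price 0.2470; hedge Δ=-0.0183, bond B=1.8212.
The time-0 hedge costs 0.2470, which is the no-arbitrage price.

(0,0): Delta=-0.0183 Bond=1.8212
(1,0): Delta=-0.0628 Bond=5.9183
(1,1): Delta=-0.0107 Bond=1.5042
(2,0): Delta=0.0000 Bond=3.6765
(2,1): Delta=-0.0735 Bond=9.2846
(2,2): Delta=0.0000 Bond=0.0000
V0=0.2470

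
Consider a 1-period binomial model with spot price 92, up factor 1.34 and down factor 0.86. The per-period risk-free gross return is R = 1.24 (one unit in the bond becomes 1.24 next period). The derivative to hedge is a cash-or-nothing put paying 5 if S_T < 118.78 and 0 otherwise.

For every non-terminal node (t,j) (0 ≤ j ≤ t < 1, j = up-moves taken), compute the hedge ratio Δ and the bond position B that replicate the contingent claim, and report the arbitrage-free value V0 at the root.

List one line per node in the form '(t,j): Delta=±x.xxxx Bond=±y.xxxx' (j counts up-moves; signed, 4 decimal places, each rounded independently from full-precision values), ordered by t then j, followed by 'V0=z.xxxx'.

(0,0): Delta=-0.1132 Bond=11.2567
V0=0.8401

Risk-neutral probability p* = (R−d)/(u−d) = (1.24−0.86)/(1.34−0.86) = 0.7917.
Terminal values V(1,·): V(1,0)=5.0000, V(1,1)=0.0000
  t=0,j=0: stock 92.0000 → up 123.2800 (V=0.0000), down 79.1200 (V=5.0000). Price 0.8401; hedge Δ=-0.1132, bond B=11.2567.
The time-0 hedge costs 0.8401, which is the no-arbitrage price.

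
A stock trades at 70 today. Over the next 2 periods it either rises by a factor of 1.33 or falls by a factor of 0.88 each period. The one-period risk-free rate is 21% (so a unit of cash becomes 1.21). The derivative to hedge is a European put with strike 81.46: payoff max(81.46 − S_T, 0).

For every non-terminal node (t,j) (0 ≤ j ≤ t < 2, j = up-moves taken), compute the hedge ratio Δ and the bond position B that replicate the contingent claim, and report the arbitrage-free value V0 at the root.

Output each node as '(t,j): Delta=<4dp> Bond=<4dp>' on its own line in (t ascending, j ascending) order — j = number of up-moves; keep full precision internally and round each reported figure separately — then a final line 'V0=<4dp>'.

(0,0): Delta=-0.1907 Bond=14.6702
(1,0): Delta=-0.9831 Bond=66.5660
(1,1): Delta=0.0000 Bond=0.0000
V0=1.3236

Since d<R<u, set p* = (R−d)/(u−d) = 0.7333; price each node as the discounted p*-expectation of its children.
Terminal values V(2,·): V(2,0)=27.2520, V(2,1)=0.0000, V(2,2)=0.0000
(1,0): S=61.6000. Δ = (V_up−V_dn)/(S_up−S_dn) = (0.0000−27.2520)/(81.9280−54.2080) = -0.9831. V = [p*·0.0000 + (1−p*)·27.2520]/1.21 = 6.0060. B = V − Δ·S = 66.5660.
(1,1): S=93.1000. Δ = (V_up−V_dn)/(S_up−S_dn) = (0.0000−0.0000)/(123.8230−81.9280) = 0.0000. V = [p*·0.0000 + (1−p*)·0.0000]/1.21 = 0.0000. B = V − Δ·S = 0.0000.
(0,0): S=70.0000. Δ = (V_up−V_dn)/(S_up−S_dn) = (0.0000−6.0060)/(93.1000−61.6000) = -0.1907. V = [p*·0.0000 + (1−p*)·6.0060]/1.21 = 1.3236. B = V − Δ·S = 14.6702.
The time-0 hedge costs 1.3236, which is the no-arbitrage price.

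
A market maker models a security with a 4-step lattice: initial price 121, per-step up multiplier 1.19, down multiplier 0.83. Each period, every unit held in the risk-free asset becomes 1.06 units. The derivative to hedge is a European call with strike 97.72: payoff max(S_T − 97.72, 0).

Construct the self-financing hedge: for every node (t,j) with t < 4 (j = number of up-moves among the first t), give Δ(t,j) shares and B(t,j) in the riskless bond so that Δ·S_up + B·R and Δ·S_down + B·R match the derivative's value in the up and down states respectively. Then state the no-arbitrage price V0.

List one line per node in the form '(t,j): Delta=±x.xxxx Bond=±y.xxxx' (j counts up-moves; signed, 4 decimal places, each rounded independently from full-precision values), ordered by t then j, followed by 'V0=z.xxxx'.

(0,0): Delta=0.9033 Bond=-63.6882
(1,0): Delta=0.7453 Bond=-51.6417
(1,1): Delta=0.9655 Bond=-76.4783
(2,0): Delta=0.4082 Bond=-26.6409
(2,1): Delta=0.8782 Bond=-70.6224
(2,2): Delta=1.0000 Bond=-86.9705
(3,0): Delta=0.0000 Bond=0.0000
(3,1): Delta=0.5691 Bond=-44.2008
(3,2): Delta=1.0000 Bond=-92.1887
(3,3): Delta=1.0000 Bond=-92.1887
V0=45.6062

Under the risk-neutral measure, an up-move has probability p* = (R−d)/(u−d) = 0.6389 and values discount at R = 1.06.
Payoff layer (t=4): V(4,0)=0.0000, V(4,1)=0.0000, V(4,2)=20.3217, V(4,3)=71.5205, V(4,4)=144.9260
  t=3,j=0: stock 69.1862 → up 82.3316 (V=0.0000), down 57.4246 (V=0.0000). Price 0.0000; hedge Δ=0.0000, bond B=0.0000.
  t=3,j=1: stock 99.1947 → up 118.0417 (V=20.3217), down 82.3316 (V=0.0000). Price 12.2484; hedge Δ=0.5691, bond B=-44.2008.
  t=3,j=2: stock 142.2189 → up 169.2405 (V=71.5205), down 118.0417 (V=20.3217). Price 50.0302; hedge Δ=1.0000, bond B=-92.1887.
  t=3,j=3: stock 203.9042 → up 242.6460 (V=144.9260), down 169.2405 (V=71.5205). Price 111.7156; hedge Δ=1.0000, bond B=-92.1887.
  t=2,j=0: stock 83.3569 → up 99.1947 (V=12.2484), down 69.1862 (V=0.0000). Price 7.3824; hedge Δ=0.4082, bond B=-26.6409.
  t=2,j=1: stock 119.5117 → up 142.2189 (V=50.0302), down 99.1947 (V=12.2484). Price 34.3272; hedge Δ=0.8782, bond B=-70.6224.
  t=2,j=2: stock 171.3481 → up 203.9042 (V=111.7156), down 142.2189 (V=50.0302). Price 84.3776; hedge Δ=1.0000, bond B=-86.9705.
  t=1,j=0: stock 100.4300 → up 119.5117 (V=34.3272), down 83.3569 (V=7.3824). Price 23.2048; hedge Δ=0.7453, bond B=-51.6417.
  t=1,j=1: stock 143.9900 → up 171.3481 (V=84.3776), down 119.5117 (V=34.3272). Price 62.5508; hedge Δ=0.9655, bond B=-76.4783.
  t=0,j=0: stock 121.0000 → up 143.9900 (V=62.5508), down 100.4300 (V=23.2048). Price 45.6062; hedge Δ=0.9033, bond B=-63.6882.
Root portfolio cost Δ·121+B reproduces V0=45.6062.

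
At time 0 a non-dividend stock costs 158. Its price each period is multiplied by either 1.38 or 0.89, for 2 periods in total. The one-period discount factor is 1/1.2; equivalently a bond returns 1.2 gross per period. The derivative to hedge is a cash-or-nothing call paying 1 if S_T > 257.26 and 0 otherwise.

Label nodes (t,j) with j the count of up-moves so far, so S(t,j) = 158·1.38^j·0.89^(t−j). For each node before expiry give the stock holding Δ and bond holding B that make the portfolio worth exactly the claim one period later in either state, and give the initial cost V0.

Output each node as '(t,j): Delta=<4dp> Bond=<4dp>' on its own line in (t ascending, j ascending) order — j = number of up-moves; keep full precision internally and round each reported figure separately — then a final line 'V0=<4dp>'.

Since d<R<u, set p* = (R−d)/(u−d) = 0.6327; price each node as the discounted p*-expectation of its children.
Terminal payoffs: V(2,0)=0.0000, V(2,1)=0.0000, V(2,2)=1.0000
  t=1,j=0: stock 140.6200 → up 194.0556 (V=0.0000), down 125.1518 (V=0.0000). Price 0.0000; hedge Δ=0.0000, bond B=0.0000.
  t=1,j=1: stock 218.0400 → up 300.8952 (V=1.0000), down 194.0556 (V=0.0000). Price 0.5272; hedge Δ=0.0094, bond B=-1.5136.
  t=0,j=0: stock 158.0000 → up 218.0400 (V=0.5272), down 140.6200 (V=0.0000). Price 0.2780; hedge Δ=0.0068, bond B=-0.7980.
The time-0 hedge costs 0.2780, which is the no-arbitrage price.

(0,0): Delta=0.0068 Bond=-0.7980
(1,0): Delta=0.0000 Bond=0.0000
(1,1): Delta=0.0094 Bond=-1.5136
V0=0.2780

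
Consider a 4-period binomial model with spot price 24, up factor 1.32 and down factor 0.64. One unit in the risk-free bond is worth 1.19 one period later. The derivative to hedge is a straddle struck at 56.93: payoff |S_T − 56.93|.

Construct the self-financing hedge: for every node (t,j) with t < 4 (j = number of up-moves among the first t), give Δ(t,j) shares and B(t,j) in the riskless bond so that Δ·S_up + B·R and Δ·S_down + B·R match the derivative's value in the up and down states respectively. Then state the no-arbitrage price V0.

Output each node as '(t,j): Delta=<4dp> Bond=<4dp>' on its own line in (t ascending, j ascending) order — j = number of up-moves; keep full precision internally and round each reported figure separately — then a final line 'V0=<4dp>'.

(0,0): Delta=-0.3869 Bond=20.4757
(1,0): Delta=-1.0000 Bond=33.7832
(1,1): Delta=-0.3166 Bond=22.1402
(2,0): Delta=-1.0000 Bond=40.2020
(2,1): Delta=-1.0000 Bond=40.2020
(2,2): Delta=-0.2383 Bond=23.0719
(3,0): Delta=-1.0000 Bond=47.8403
(3,1): Delta=-1.0000 Bond=47.8403
(3,2): Delta=-1.0000 Bond=47.8403
(3,3): Delta=-0.1510 Bond=22.6374
V0=11.1899

Risk-neutral probability p* = (R−d)/(u−d) = (1.19−0.64)/(1.32−0.64) = 0.8088.
Terminal payoffs: V(4,0)=52.9035, V(4,1)=48.6253, V(4,2)=39.8015, V(4,3)=21.6025, V(4,4)=15.9330
  t=3,j=0: stock 6.2915 → up 8.3047 (V=48.6253), down 4.0265 (V=52.9035). Price 41.5489; hedge Δ=-1.0000, bond B=47.8403.
  t=3,j=1: stock 12.9761 → up 17.1285 (V=39.8015), down 8.3047 (V=48.6253). Price 34.8642; hedge Δ=-1.0000, bond B=47.8403.
  t=3,j=2: stock 26.7633 → up 35.3275 (V=21.6025), down 17.1285 (V=39.8015). Price 21.0771; hedge Δ=-1.0000, bond B=47.8403.
  t=3,j=3: stock 55.1992 → up 72.8630 (V=15.9330), down 35.3275 (V=21.6025). Price 14.2999; hedge Δ=-0.1510, bond B=22.6374.
  t=2,j=0: stock 9.8304 → up 12.9761 (V=34.8642), down 6.2915 (V=41.5489). Price 30.3716; hedge Δ=-1.0000, bond B=40.2020.
  t=2,j=1: stock 20.2752 → up 26.7633 (V=21.0771), down 12.9761 (V=34.8642). Price 19.9268; hedge Δ=-1.0000, bond B=40.2020.
  t=2,j=2: stock 41.8176 → up 55.1992 (V=14.2999), down 26.7633 (V=21.0771). Price 13.1055; hedge Δ=-0.2383, bond B=23.0719.
  t=1,j=0: stock 15.3600 → up 20.2752 (V=19.9268), down 9.8304 (V=30.3716). Price 18.4232; hedge Δ=-1.0000, bond B=33.7832.
  t=1,j=1: stock 31.6800 → up 41.8176 (V=13.1055), down 20.2752 (V=19.9268). Price 12.1089; hedge Δ=-0.3166, bond B=22.1402.
  t=0,j=0: stock 24.0000 → up 31.6800 (V=12.1089), down 15.3600 (V=18.4232). Price 11.1899; hedge Δ=-0.3869, bond B=20.4757.
Self-financing check: at every node Δ·S+B equals the discounted successor values.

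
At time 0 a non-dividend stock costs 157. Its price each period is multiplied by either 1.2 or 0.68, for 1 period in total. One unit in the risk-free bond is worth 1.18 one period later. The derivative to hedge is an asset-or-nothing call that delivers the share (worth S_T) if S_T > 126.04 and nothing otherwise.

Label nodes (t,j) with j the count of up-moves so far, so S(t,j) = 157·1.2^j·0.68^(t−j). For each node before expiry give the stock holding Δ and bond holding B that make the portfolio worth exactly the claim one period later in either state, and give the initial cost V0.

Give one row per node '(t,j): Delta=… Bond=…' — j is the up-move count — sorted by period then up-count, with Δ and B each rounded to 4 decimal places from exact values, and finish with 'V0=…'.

Risk-neutral probability p* = (R−d)/(u−d) = (1.18−0.68)/(1.2−0.68) = 0.9615.
Terminal values V(1,·): V(1,0)=0.0000, V(1,1)=188.4000
Node (0,0) S=157.0000: V=(p*·188.4000+(1−p*)·0.0000)/1.18=153.5202; Δ=(188.4000−0.0000)/(188.4000−106.7600)=2.3077; B=V−Δ·S=-208.7875
Each (Δ,B) replicates both successor values, so the strategy is self-financing and V0 is arbitrage-free.

(0,0): Delta=2.3077 Bond=-208.7875
V0=153.5202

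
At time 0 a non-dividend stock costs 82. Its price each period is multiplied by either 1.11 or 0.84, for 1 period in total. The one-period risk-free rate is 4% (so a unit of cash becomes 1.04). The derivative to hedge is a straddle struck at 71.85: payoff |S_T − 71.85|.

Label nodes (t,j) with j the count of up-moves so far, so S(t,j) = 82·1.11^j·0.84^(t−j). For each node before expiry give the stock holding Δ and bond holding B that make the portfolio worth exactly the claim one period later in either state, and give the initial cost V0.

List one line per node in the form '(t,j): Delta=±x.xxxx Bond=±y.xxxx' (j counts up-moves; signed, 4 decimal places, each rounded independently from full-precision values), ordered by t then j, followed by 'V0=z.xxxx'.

No-arbitrage ⇒ martingale measure with p* = (R−d)/(u−d) = 0.7407.
At expiry t=1: V(1,0)=2.9700, V(1,1)=19.1700
(0,0): S=82.0000. Δ = (V_up−V_dn)/(S_up−S_dn) = (19.1700−2.9700)/(91.0200−68.8800) = 0.7317. V = [p*·19.1700 + (1−p*)·2.9700]/1.04 = 14.3942. B = V − Δ·S = -45.6058.
Root portfolio cost Δ·82+B reproduces V0=14.3942.

(0,0): Delta=0.7317 Bond=-45.6058
V0=14.3942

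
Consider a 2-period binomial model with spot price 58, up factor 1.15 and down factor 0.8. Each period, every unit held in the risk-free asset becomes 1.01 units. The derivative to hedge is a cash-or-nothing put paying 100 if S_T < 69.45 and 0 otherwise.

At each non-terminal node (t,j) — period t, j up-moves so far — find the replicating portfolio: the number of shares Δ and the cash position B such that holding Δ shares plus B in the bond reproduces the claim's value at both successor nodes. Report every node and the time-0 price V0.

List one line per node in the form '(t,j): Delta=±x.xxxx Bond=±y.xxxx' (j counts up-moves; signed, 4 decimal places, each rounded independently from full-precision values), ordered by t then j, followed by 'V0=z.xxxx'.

(0,0): Delta=-2.9264 Bond=232.4702
(1,0): Delta=0.0000 Bond=99.0099
(1,1): Delta=-4.2836 Bond=325.3182
V0=62.7389

Since d<R<u, set p* = (R−d)/(u−d) = 0.6000; price each node as the discounted p*-expectation of its children.
Payoff layer (t=2): V(2,0)=100.0000, V(2,1)=100.0000, V(2,2)=0.0000
Node (1,0) S=46.4000: V=(p*·100.0000+(1−p*)·100.0000)/1.01=99.0099; Δ=(100.0000−100.0000)/(53.3600−37.1200)=0.0000; B=V−Δ·S=99.0099
Node (1,1) S=66.7000: V=(p*·0.0000+(1−p*)·100.0000)/1.01=39.6040; Δ=(0.0000−100.0000)/(76.7050−53.3600)=-4.2836; B=V−Δ·S=325.3182
Node (0,0) S=58.0000: V=(p*·39.6040+(1−p*)·99.0099)/1.01=62.7389; Δ=(39.6040−99.0099)/(66.7000−46.4000)=-2.9264; B=V−Δ·S=232.4702
Root portfolio cost Δ·58+B reproduces V0=62.7389.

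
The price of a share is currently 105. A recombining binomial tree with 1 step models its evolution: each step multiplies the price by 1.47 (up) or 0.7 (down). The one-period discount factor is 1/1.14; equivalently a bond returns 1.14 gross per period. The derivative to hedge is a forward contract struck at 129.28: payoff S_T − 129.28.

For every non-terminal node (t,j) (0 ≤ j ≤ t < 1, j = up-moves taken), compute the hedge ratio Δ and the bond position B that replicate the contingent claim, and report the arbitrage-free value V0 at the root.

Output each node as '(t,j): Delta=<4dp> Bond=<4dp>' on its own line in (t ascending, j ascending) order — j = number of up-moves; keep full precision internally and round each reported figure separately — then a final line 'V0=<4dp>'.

(0,0): Delta=1.0000 Bond=-113.4035
V0=-8.4035

Since d<R<u, set p* = (R−d)/(u−d) = 0.5714; price each node as the discounted p*-expectation of its children.
Payoff layer (t=1): V(1,0)=-55.7800, V(1,1)=25.0700
(0,0): S=105.0000. Δ = (V_up−V_dn)/(S_up−S_dn) = (25.0700−-55.7800)/(154.3500−73.5000) = 1.0000. V = [p*·25.0700 + (1−p*)·-55.7800]/1.14 = -8.4035. B = V − Δ·S = -113.4035.
Check: Δ(0,0)·S0 + B(0,0) = -8.4035 = V0.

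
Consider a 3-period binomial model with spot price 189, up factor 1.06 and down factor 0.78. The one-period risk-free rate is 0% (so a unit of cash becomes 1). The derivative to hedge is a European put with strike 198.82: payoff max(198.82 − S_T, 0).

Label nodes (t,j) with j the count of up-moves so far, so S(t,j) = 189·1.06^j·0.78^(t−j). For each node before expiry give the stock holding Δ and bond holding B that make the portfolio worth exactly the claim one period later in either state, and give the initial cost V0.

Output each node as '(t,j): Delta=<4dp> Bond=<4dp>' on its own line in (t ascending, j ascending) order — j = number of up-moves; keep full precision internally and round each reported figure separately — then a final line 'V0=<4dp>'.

No-arbitrage ⇒ martingale measure with p* = (R−d)/(u−d) = 0.7857.
Terminal values V(3,·): V(3,0)=109.1297, V(3,1)=76.9331, V(3,2)=33.1789, V(3,3)=0.0000
Node (2,0) S=114.9876: V=(p*·76.9331+(1−p*)·109.1297)/1=83.8324; Δ=(76.9331−109.1297)/(121.8869−89.6903)=-1.0000; B=V−Δ·S=198.8200
Node (2,1) S=156.2652: V=(p*·33.1789+(1−p*)·76.9331)/1=42.5548; Δ=(33.1789−76.9331)/(165.6411−121.8869)=-1.0000; B=V−Δ·S=198.8200
Node (2,2) S=212.3604: V=(p*·0.0000+(1−p*)·33.1789)/1=7.1098; Δ=(0.0000−33.1789)/(225.1020−165.6411)=-0.5580; B=V−Δ·S=125.6058
Node (1,0) S=147.4200: V=(p*·42.5548+(1−p*)·83.8324)/1=51.4000; Δ=(42.5548−83.8324)/(156.2652−114.9876)=-1.0000; B=V−Δ·S=198.8200
Node (1,1) S=200.3400: V=(p*·7.1098+(1−p*)·42.5548)/1=14.7051; Δ=(7.1098−42.5548)/(212.3604−156.2652)=-0.6319; B=V−Δ·S=141.2945
Node (0,0) S=189.0000: V=(p*·14.7051+(1−p*)·51.4000)/1=22.5683; Δ=(14.7051−51.4000)/(200.3400−147.4200)=-0.6934; B=V−Δ·S=153.6214
Self-financing check: at every node Δ·S+B equals the discounted successor values.

(0,0): Delta=-0.6934 Bond=153.6214
(1,0): Delta=-1.0000 Bond=198.8200
(1,1): Delta=-0.6319 Bond=141.2945
(2,0): Delta=-1.0000 Bond=198.8200
(2,1): Delta=-1.0000 Bond=198.8200
(2,2): Delta=-0.5580 Bond=125.6058
V0=22.5683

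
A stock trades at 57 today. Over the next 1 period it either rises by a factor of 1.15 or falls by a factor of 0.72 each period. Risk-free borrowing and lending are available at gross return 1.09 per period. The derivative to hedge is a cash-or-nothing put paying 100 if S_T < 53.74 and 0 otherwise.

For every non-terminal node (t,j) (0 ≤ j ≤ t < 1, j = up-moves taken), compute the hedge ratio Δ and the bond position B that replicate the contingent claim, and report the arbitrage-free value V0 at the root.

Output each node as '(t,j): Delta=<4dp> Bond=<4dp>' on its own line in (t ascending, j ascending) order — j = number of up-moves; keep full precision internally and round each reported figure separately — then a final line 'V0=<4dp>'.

No-arbitrage ⇒ martingale measure with p* = (R−d)/(u−d) = 0.8605.
At expiry t=1: V(1,0)=100.0000, V(1,1)=0.0000
  t=0,j=0: stock 57.0000 → up 65.5500 (V=0.0000), down 41.0400 (V=100.0000). Price 12.8014; hedge Δ=-4.0800, bond B=245.3595.
Check: Δ(0,0)·S0 + B(0,0) = 12.8014 = V0.

(0,0): Delta=-4.0800 Bond=245.3595
V0=12.8014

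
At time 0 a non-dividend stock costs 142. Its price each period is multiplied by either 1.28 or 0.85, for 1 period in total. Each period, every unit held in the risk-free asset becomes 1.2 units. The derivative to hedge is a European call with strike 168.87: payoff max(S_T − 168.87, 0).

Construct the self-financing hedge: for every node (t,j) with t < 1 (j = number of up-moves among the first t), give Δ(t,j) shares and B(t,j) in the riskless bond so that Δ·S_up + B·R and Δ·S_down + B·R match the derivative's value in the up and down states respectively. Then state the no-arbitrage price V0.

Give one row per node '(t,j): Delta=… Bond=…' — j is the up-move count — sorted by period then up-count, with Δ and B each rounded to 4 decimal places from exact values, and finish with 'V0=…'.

(0,0): Delta=0.2111 Bond=-21.2335
V0=8.7432

Since d<R<u, set p* = (R−d)/(u−d) = 0.8140; price each node as the discounted p*-expectation of its children.
Terminal values V(1,·): V(1,0)=0.0000, V(1,1)=12.8900
Node (0,0) S=142.0000: V=(p*·12.8900+(1−p*)·0.0000)/1.2=8.7432; Δ=(12.8900−0.0000)/(181.7600−120.7000)=0.2111; B=V−Δ·S=-21.2335
Self-financing check: at every node Δ·S+B equals the discounted successor values.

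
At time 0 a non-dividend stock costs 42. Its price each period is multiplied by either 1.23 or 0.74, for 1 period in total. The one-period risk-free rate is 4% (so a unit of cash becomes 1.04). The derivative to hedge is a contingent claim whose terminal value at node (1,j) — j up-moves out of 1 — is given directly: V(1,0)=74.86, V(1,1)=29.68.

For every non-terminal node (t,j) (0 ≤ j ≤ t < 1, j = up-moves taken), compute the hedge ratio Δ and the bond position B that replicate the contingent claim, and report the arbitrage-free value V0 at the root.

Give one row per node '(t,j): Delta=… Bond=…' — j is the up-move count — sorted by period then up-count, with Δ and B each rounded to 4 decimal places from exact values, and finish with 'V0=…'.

(0,0): Delta=-2.1953 Bond=137.5875
V0=45.3834

Risk-neutral probability p* = (R−d)/(u−d) = (1.04−0.74)/(1.23−0.74) = 0.6122.
Payoff layer (t=1): V(1,0)=74.8600, V(1,1)=29.6800
Node (0,0) S=42.0000: V=(p*·29.6800+(1−p*)·74.8600)/1.04=45.3834; Δ=(29.6800−74.8600)/(51.6600−31.0800)=-2.1953; B=V−Δ·S=137.5875
Self-financing check: at every node Δ·S+B equals the discounted successor values.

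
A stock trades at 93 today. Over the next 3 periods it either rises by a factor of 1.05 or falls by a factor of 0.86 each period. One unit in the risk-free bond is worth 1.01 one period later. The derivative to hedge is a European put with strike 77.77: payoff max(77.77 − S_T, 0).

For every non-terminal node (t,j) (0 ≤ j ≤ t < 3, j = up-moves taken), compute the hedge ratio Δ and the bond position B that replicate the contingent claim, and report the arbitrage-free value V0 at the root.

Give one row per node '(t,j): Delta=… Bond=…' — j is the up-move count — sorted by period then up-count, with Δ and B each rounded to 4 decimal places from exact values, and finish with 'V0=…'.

(0,0): Delta=-0.1344 Bond=13.2376
(1,0): Delta=-0.4646 Bond=39.7786
(1,1): Delta=-0.0623 Bond=6.3276
(2,0): Delta=-1.0000 Bond=77.0000
(2,1): Delta=-0.3477 Bond=30.3568
(2,2): Delta=0.0000 Bond=0.0000
V0=0.7339

The replicating-portfolio and risk-neutral prices coincide; use p* = (1.01−0.86)/(1.05−0.86) = 0.7895 for the latter.
Terminal values V(3,·): V(3,0)=18.6168, V(3,1)=5.5481, V(3,2)=0.0000, V(3,3)=0.0000
(2,0): S=68.7828. Δ = (V_up−V_dn)/(S_up−S_dn) = (5.5481−18.6168)/(72.2219−59.1532) = -1.0000. V = [p*·5.5481 + (1−p*)·18.6168]/1.01 = 8.2172. B = V − Δ·S = 77.0000.
(2,1): S=83.9790. Δ = (V_up−V_dn)/(S_up−S_dn) = (0.0000−5.5481)/(88.1780−72.2219) = -0.3477. V = [p*·0.0000 + (1−p*)·5.5481]/1.01 = 1.1564. B = V − Δ·S = 30.3568.
(2,2): S=102.5325. Δ = (V_up−V_dn)/(S_up−S_dn) = (0.0000−0.0000)/(107.6591−88.1779) = 0.0000. V = [p*·0.0000 + (1−p*)·0.0000]/1.01 = 0.0000. B = V − Δ·S = 0.0000.
(1,0): S=79.9800. Δ = (V_up−V_dn)/(S_up−S_dn) = (1.1564−8.2172)/(83.9790−68.7828) = -0.4646. V = [p*·1.1564 + (1−p*)·8.2172]/1.01 = 2.6168. B = V − Δ·S = 39.7786.
(1,1): S=97.6500. Δ = (V_up−V_dn)/(S_up−S_dn) = (0.0000−1.1564)/(102.5325−83.9790) = -0.0623. V = [p*·0.0000 + (1−p*)·1.1564]/1.01 = 0.2411. B = V − Δ·S = 6.3276.
(0,0): S=93.0000. Δ = (V_up−V_dn)/(S_up−S_dn) = (0.2411−2.6168)/(97.6500−79.9800) = -0.1344. V = [p*·0.2411 + (1−p*)·2.6168]/1.01 = 0.7339. B = V − Δ·S = 13.2376.
Self-financing check: at every node Δ·S+B equals the discounted successor values.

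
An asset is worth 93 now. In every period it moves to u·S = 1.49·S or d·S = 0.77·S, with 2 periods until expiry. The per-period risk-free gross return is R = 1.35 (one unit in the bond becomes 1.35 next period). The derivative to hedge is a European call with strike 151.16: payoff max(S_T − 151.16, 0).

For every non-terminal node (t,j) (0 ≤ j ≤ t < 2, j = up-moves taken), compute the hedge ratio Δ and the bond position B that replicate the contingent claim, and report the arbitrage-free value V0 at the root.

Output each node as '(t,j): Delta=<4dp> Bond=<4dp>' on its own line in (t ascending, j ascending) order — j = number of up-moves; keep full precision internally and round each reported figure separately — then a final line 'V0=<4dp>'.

(0,0): Delta=0.4929 Bond=-26.1447
(1,0): Delta=0.0000 Bond=0.0000
(1,1): Delta=0.5544 Bond=-43.8150
V0=19.6934

No-arbitrage ⇒ martingale measure with p* = (R−d)/(u−d) = 0.8056.
Payoff layer (t=2): V(2,0)=0.0000, V(2,1)=0.0000, V(2,2)=55.3093
  t=1,j=0: stock 71.6100 → up 106.6989 (V=0.0000), down 55.1397 (V=0.0000). Price 0.0000; hedge Δ=0.0000, bond B=0.0000.
  t=1,j=1: stock 138.5700 → up 206.4693 (V=55.3093), down 106.6989 (V=0.0000). Price 33.0035; hedge Δ=0.5544, bond B=-43.8150.
  t=0,j=0: stock 93.0000 → up 138.5700 (V=33.0035), down 71.6100 (V=0.0000). Price 19.6934; hedge Δ=0.4929, bond B=-26.1447.
Check: Δ(0,0)·S0 + B(0,0) = 19.6934 = V0.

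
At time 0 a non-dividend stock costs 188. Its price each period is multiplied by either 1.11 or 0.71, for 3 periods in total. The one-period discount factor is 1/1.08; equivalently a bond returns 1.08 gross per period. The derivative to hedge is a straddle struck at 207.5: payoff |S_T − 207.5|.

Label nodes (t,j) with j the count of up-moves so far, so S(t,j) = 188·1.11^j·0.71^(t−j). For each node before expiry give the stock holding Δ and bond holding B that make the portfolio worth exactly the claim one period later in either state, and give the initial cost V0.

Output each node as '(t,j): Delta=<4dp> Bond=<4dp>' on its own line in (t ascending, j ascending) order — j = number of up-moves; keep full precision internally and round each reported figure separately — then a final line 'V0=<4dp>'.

(0,0): Delta=-0.0320 Bond=45.0874
(1,0): Delta=-1.0000 Bond=177.8978
(1,1): Delta=0.0182 Bond=38.2184
(2,0): Delta=-1.0000 Bond=192.1296
(2,1): Delta=-1.0000 Bond=192.1296
(2,2): Delta=0.0710 Bond=29.0445
V0=39.0640

Risk-neutral probability p* = (R−d)/(u−d) = (1.08−0.71)/(1.11−0.71) = 0.9250.
Payoff layer (t=3): V(3,0)=140.2127, V(3,1)=102.3044, V(3,2)=43.0393, V(3,3)=49.6146
Node (2,0) S=94.7708: V=(p*·102.3044+(1−p*)·140.2127)/1.08=97.3588; Δ=(102.3044−140.2127)/(105.1956−67.2873)=-1.0000; B=V−Δ·S=192.1296
Node (2,1) S=148.1628: V=(p*·43.0393+(1−p*)·102.3044)/1.08=43.9668; Δ=(43.0393−102.3044)/(164.4607−105.1956)=-1.0000; B=V−Δ·S=192.1296
Node (2,2) S=231.6348: V=(p*·49.6146+(1−p*)·43.0393)/1.08=45.4828; Δ=(49.6146−43.0393)/(257.1146−164.4607)=0.0710; B=V−Δ·S=29.0445
Node (1,0) S=133.4800: V=(p*·43.9668+(1−p*)·97.3588)/1.08=44.4178; Δ=(43.9668−97.3588)/(148.1628−94.7708)=-1.0000; B=V−Δ·S=177.8978
Node (1,1) S=208.6800: V=(p*·45.4828+(1−p*)·43.9668)/1.08=42.0085; Δ=(45.4828−43.9668)/(231.6348−148.1628)=0.0182; B=V−Δ·S=38.2184
Node (0,0) S=188.0000: V=(p*·42.0085+(1−p*)·44.4178)/1.08=39.0640; Δ=(42.0085−44.4178)/(208.6800−133.4800)=-0.0320; B=V−Δ·S=45.0874
Self-financing check: at every node Δ·S+B equals the discounted successor values.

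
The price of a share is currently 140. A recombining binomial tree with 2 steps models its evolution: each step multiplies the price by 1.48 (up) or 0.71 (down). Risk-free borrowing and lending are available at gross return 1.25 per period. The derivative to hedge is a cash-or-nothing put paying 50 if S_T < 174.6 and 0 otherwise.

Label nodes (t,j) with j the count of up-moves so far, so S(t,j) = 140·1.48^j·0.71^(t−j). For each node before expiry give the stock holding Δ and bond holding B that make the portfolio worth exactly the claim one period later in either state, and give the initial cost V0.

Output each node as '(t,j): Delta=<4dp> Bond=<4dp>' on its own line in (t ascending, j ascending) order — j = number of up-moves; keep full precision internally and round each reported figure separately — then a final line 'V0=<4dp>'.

(0,0): Delta=-0.2602 Bond=52.6929
(1,0): Delta=0.0000 Bond=40.0000
(1,1): Delta=-0.3134 Bond=76.8831
V0=16.2618

Under the risk-neutral measure, an up-move has probability p* = (R−d)/(u−d) = 0.7013 and values discount at R = 1.25.
Terminal payoffs: V(2,0)=50.0000, V(2,1)=50.0000, V(2,2)=0.0000
Node (1,0) S=99.4000: V=(p*·50.0000+(1−p*)·50.0000)/1.25=40.0000; Δ=(50.0000−50.0000)/(147.1120−70.5740)=0.0000; B=V−Δ·S=40.0000
Node (1,1) S=207.2000: V=(p*·0.0000+(1−p*)·50.0000)/1.25=11.9481; Δ=(0.0000−50.0000)/(306.6560−147.1120)=-0.3134; B=V−Δ·S=76.8831
Node (0,0) S=140.0000: V=(p*·11.9481+(1−p*)·40.0000)/1.25=16.2618; Δ=(11.9481−40.0000)/(207.2000−99.4000)=-0.2602; B=V−Δ·S=52.6929
Self-financing check: at every node Δ·S+B equals the discounted successor values.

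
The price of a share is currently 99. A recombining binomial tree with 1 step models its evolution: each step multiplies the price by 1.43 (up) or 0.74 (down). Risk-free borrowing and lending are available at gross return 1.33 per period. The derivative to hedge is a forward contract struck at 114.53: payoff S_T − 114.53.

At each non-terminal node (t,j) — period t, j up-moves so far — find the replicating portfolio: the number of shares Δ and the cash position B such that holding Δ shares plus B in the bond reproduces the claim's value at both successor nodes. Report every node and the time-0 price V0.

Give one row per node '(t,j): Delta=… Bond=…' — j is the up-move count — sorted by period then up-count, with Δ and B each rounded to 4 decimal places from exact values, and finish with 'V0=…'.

(0,0): Delta=1.0000 Bond=-86.1128
V0=12.8872

Under the risk-neutral measure, an up-move has probability p* = (R−d)/(u−d) = 0.8551 and values discount at R = 1.33.
At expiry t=1: V(1,0)=-41.2700, V(1,1)=27.0400
  t=0,j=0: stock 99.0000 → up 141.5700 (V=27.0400), down 73.2600 (V=-41.2700). Price 12.8872; hedge Δ=1.0000, bond B=-86.1128.
Each (Δ,B) replicates both successor values, so the strategy is self-financing and V0 is arbitrage-free.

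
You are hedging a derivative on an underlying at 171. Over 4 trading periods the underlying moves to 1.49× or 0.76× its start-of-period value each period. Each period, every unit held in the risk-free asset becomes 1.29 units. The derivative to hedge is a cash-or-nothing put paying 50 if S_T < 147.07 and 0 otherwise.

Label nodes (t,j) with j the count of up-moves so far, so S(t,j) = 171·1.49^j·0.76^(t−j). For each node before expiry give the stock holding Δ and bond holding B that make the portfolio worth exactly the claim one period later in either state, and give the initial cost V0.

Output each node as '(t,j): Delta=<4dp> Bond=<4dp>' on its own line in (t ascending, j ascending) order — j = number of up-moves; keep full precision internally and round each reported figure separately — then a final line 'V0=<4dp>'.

The replicating-portfolio and risk-neutral prices coincide; use p* = (1.29−0.76)/(1.49−0.76) = 0.7260 for the latter.
Payoff layer (t=4): V(4,0)=50.0000, V(4,1)=50.0000, V(4,2)=0.0000, V(4,3)=0.0000, V(4,4)=0.0000
  t=3,j=0: stock 75.0649 → up 111.8467 (V=50.0000), down 57.0493 (V=50.0000). Price 38.7597; hedge Δ=0.0000, bond B=38.7597.
  t=3,j=1: stock 147.1667 → up 219.2784 (V=0.0000), down 111.8467 (V=50.0000). Price 10.6191; hedge Δ=-0.4654, bond B=79.1122.
  t=3,j=2: stock 288.5242 → up 429.9011 (V=0.0000), down 219.2784 (V=0.0000). Price 0.0000; hedge Δ=0.0000, bond B=0.0000.
  t=3,j=3: stock 565.6593 → up 842.8323 (V=0.0000), down 429.9011 (V=0.0000). Price 0.0000; hedge Δ=0.0000, bond B=0.0000.
  t=2,j=0: stock 98.7696 → up 147.1667 (V=10.6191), down 75.0649 (V=38.7597). Price 14.2084; hedge Δ=-0.3903, bond B=52.7572.
  t=2,j=1: stock 193.6404 → up 288.5242 (V=0.0000), down 147.1667 (V=10.6191). Price 2.2553; hedge Δ=-0.0751, bond B=16.8020.
  t=2,j=2: stock 379.6371 → up 565.6593 (V=0.0000), down 288.5242 (V=0.0000). Price 0.0000; hedge Δ=0.0000, bond B=0.0000.
  t=1,j=0: stock 129.9600 → up 193.6404 (V=2.2553), down 98.7696 (V=14.2084). Price 4.2869; hedge Δ=-0.1260, bond B=20.6610.
  t=1,j=1: stock 254.7900 → up 379.6371 (V=0.0000), down 193.6404 (V=2.2553). Price 0.4790; hedge Δ=-0.0121, bond B=3.5684.
  t=0,j=0: stock 171.0000 → up 254.7900 (V=0.4790), down 129.9600 (V=4.2869). Price 1.1800; hedge Δ=-0.0305, bond B=6.3964.
Root portfolio cost Δ·171+B reproduces V0=1.1800.

(0,0): Delta=-0.0305 Bond=6.3964
(1,0): Delta=-0.1260 Bond=20.6610
(1,1): Delta=-0.0121 Bond=3.5684
(2,0): Delta=-0.3903 Bond=52.7572
(2,1): Delta=-0.0751 Bond=16.8020
(2,2): Delta=0.0000 Bond=0.0000
(3,0): Delta=0.0000 Bond=38.7597
(3,1): Delta=-0.4654 Bond=79.1122
(3,2): Delta=0.0000 Bond=0.0000
(3,3): Delta=0.0000 Bond=0.0000
V0=1.1800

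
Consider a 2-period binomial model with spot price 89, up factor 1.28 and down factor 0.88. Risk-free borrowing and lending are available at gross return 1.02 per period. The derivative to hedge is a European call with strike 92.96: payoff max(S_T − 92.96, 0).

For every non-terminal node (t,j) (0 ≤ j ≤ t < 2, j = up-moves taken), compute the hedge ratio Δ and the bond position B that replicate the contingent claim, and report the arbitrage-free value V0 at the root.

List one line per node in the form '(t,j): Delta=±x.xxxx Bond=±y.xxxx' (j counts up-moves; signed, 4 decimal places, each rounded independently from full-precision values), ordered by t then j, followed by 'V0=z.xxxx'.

Under the risk-neutral measure, an up-move has probability p* = (R−d)/(u−d) = 0.3500 and values discount at R = 1.02.
Payoff layer (t=2): V(2,0)=0.0000, V(2,1)=7.2896, V(2,2)=52.8576
(1,0): S=78.3200. Δ = (V_up−V_dn)/(S_up−S_dn) = (7.2896−0.0000)/(100.2496−68.9216) = 0.2327. V = [p*·7.2896 + (1−p*)·0.0000]/1.02 = 2.5013. B = V − Δ·S = -15.7227.
(1,1): S=113.9200. Δ = (V_up−V_dn)/(S_up−S_dn) = (52.8576−7.2896)/(145.8176−100.2496) = 1.0000. V = [p*·52.8576 + (1−p*)·7.2896]/1.02 = 22.7827. B = V − Δ·S = -91.1373.
(0,0): S=89.0000. Δ = (V_up−V_dn)/(S_up−S_dn) = (22.7827−2.5013)/(113.9200−78.3200) = 0.5697. V = [p*·22.7827 + (1−p*)·2.5013]/1.02 = 9.4116. B = V − Δ·S = -41.2919.
Self-financing check: at every node Δ·S+B equals the discounted successor values.

(0,0): Delta=0.5697 Bond=-41.2919
(1,0): Delta=0.2327 Bond=-15.7227
(1,1): Delta=1.0000 Bond=-91.1373
V0=9.4116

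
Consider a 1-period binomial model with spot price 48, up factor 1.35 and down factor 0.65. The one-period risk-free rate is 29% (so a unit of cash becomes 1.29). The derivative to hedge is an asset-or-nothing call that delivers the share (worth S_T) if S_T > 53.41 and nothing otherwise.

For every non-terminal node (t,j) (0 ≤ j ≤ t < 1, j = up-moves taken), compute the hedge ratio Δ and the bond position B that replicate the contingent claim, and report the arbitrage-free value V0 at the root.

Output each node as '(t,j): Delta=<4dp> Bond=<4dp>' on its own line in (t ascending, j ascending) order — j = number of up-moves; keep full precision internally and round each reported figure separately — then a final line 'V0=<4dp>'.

(0,0): Delta=1.9286 Bond=-46.6445
V0=45.9269

Under the risk-neutral measure, an up-move has probability p* = (R−d)/(u−d) = 0.9143 and values discount at R = 1.29.
Payoff layer (t=1): V(1,0)=0.0000, V(1,1)=64.8000
  t=0,j=0: stock 48.0000 → up 64.8000 (V=64.8000), down 31.2000 (V=0.0000). Price 45.9269; hedge Δ=1.9286, bond B=-46.6445.
Root portfolio cost Δ·48+B reproduces V0=45.9269.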